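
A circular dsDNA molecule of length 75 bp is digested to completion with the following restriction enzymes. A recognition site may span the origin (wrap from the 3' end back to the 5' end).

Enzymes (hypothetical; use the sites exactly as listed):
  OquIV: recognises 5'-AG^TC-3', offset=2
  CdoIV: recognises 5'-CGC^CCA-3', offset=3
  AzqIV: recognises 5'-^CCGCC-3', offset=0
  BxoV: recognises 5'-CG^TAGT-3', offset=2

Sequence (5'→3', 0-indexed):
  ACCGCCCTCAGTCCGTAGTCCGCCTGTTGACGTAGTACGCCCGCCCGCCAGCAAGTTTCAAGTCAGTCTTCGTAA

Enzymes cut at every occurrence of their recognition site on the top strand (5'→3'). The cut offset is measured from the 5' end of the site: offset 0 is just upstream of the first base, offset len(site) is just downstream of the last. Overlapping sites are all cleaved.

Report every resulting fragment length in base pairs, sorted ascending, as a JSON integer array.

[1,3,4,4,4,8,10,10,13,18]

Per-enzyme occurrences:
  OquIV AGTC/2: at [9, 16, 60, 64] ⇒ [11, 18, 62, 66]
  CdoIV (CGCCCA, off=3): no sites
  AzqIV CCGCC/0: at [1, 19, 40, 44] ⇒ [1, 19, 40, 44]
  BxoV CGTAGT/2: at [13, 30] ⇒ [15, 32]

All cut coordinates (distinct, sorted): [1, 11, 15, 18, 19, 32, 40, 44, 62, 66]

Fragment lengths:
  1→11: 10 bp
  11→15: 4 bp
  15→18: 3 bp
  18→19: 1 bp
  19→32: 13 bp
  32→40: 8 bp
  40→44: 4 bp
  44→62: 18 bp
  62→66: 4 bp
  66→1 (wrap): 75-66+1 = 10 bp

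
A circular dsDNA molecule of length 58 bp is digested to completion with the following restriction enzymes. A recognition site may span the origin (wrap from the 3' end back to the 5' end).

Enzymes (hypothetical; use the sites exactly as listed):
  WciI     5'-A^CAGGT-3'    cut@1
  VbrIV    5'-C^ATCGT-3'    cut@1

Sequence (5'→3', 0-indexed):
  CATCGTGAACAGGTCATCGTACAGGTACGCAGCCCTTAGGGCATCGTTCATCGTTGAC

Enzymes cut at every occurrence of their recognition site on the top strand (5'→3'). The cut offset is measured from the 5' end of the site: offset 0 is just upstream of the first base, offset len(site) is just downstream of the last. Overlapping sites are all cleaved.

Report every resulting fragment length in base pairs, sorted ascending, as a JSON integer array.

Per-enzyme occurrences:
  WciI (ACAGGT, off=1): starts [8, 20] → cuts [9, 21]
  VbrIV (CATCGT, off=1): starts [0, 14, 41, 48] → cuts [1, 15, 42, 49]

Pooled cuts: [1, 9, 15, 21, 42, 49]

Fragment lengths:
  1→9: 8 bp
  9→15: 6 bp
  15→21: 6 bp
  21→42: 21 bp
  42→49: 7 bp
  49→1 (wrap): 58-49+1 = 10 bp

[6,6,7,8,10,21]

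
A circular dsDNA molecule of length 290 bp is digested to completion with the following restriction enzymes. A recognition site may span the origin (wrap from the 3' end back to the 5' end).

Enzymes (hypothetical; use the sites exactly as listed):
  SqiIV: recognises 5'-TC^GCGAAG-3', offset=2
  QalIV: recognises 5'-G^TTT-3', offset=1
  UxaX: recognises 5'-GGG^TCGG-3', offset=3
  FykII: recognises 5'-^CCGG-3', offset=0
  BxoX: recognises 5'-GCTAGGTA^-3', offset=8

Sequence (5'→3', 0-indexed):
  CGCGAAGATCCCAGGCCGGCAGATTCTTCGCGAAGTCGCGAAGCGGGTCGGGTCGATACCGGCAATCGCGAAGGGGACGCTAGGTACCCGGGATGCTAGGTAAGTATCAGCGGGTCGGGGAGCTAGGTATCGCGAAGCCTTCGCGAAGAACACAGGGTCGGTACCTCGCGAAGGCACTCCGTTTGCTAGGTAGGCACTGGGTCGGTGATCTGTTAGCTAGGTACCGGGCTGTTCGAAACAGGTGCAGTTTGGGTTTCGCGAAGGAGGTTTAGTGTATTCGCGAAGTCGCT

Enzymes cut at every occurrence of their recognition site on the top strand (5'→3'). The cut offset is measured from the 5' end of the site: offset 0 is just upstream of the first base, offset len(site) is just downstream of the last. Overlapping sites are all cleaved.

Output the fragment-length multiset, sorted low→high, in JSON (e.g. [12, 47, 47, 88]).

[1,2,4,6,8,9,9,10,10,10,11,11,11,12,12,12,14,14,14,15,15,15,19,22,24]

Scan for sites:
  SqiIV (TCGCGAAG, off=2): starts [27, 35, 65, 129, 140, 165, 255, 277, 289] → cuts [1, 29, 37, 67, 131, 142, 167, 257, 279]
  QalIV (GTTT, off=1): starts [180, 246, 252, 266] → cuts [181, 247, 253, 267]
  UxaX (GGGTCGG, off=3): starts [44, 111, 154, 198] → cuts [47, 114, 157, 201]
  FykII (CCGG, off=0): starts [15, 58, 87, 223] → cuts [15, 58, 87, 223]
  BxoX (GCTAGGTA, off=8): starts [78, 94, 121, 184, 215] → cuts [86, 102, 129, 192, 223]

Pooled cuts: [1, 15, 29, 37, 47, 58, 67, 86, 87, 102, 114, 129, 131, 142, 157, 167, 181, 192, 201, 223, 247, 253, 257, 267, 279]

Fragment lengths:
  1→15: 14 bp
  15→29: 14 bp
  29→37: 8 bp
  37→47: 10 bp
  47→58: 11 bp
  58→67: 9 bp
  67→86: 19 bp
  86→87: 1 bp
  87→102: 15 bp
  102→114: 12 bp
  114→129: 15 bp
  129→131: 2 bp
  131→142: 11 bp
  142→157: 15 bp
  157→167: 10 bp
  167→181: 14 bp
  181→192: 11 bp
  192→201: 9 bp
  201→223: 22 bp
  223→247: 24 bp
  247→253: 6 bp
  253→257: 4 bp
  257→267: 10 bp
  267→279: 12 bp
  279→1 (wrap): 290-279+1 = 12 bp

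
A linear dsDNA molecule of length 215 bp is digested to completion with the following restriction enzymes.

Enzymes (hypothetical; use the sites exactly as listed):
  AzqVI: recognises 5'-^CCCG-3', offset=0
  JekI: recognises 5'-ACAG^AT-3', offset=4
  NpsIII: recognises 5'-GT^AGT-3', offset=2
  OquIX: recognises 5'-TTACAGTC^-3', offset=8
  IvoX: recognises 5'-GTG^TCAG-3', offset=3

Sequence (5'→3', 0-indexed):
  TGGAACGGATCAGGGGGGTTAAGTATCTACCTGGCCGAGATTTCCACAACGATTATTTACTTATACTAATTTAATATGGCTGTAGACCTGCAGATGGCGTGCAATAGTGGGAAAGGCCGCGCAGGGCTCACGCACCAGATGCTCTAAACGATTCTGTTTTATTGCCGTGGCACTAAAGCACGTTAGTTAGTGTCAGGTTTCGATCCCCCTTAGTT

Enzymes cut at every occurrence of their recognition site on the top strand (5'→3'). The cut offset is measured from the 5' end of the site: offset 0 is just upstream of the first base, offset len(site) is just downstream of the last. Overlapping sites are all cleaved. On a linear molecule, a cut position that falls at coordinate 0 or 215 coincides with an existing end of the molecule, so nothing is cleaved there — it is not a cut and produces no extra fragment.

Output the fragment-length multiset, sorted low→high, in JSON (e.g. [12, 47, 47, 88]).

[23,192]

Scan for sites:
  AzqVI (CCCG, off=0): no sites
  JekI (ACAGAT, off=4): no sites
  NpsIII (GTAGT, off=2): no sites
  OquIX (TTACAGTC, off=8): no sites
  IvoX (GTGTCAG, off=3): starts [189] → cuts [192]

All cut coordinates (distinct, sorted): [192]

Fragment lengths:
  [0,192): 192 bp
  [192,215): 23 bp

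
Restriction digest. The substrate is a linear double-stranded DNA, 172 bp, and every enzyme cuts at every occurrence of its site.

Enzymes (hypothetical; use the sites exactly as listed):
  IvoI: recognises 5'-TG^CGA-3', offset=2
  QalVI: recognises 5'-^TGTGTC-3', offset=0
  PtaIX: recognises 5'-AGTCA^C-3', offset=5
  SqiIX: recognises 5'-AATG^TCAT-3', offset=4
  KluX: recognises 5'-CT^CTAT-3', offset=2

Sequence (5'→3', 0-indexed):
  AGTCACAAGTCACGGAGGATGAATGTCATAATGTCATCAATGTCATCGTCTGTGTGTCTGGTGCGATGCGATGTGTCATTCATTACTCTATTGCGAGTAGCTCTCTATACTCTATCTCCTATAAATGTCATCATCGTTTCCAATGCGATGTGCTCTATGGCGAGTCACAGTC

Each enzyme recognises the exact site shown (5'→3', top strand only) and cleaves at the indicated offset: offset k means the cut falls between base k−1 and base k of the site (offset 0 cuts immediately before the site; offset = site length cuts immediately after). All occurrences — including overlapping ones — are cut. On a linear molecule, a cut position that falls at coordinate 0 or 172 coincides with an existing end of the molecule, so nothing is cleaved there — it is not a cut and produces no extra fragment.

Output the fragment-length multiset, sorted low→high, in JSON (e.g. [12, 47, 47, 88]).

Per-enzyme occurrences:
  IvoI TGCGA/2: at [61, 66, 91, 143] ⇒ [63, 68, 93, 145]
  QalVI TGTGTC/0: at [52, 71] ⇒ [52, 71]
  PtaIX AGTCAC/5: at [0, 7, 162] ⇒ [5, 12, 167]
  SqiIX AATGTCAT/4: at [21, 29, 38, 123] ⇒ [25, 33, 42, 127]
  KluX CTCTAT/2: at [85, 102, 109, 152] ⇒ [87, 104, 111, 154]

All cut coordinates (distinct, sorted): [5, 12, 25, 33, 42, 52, 63, 68, 71, 87, 93, 104, 111, 127, 145, 154, 167]

Fragment lengths:
  [0,5): 5 bp
  [5,12): 7 bp
  [12,25): 13 bp
  [25,33): 8 bp
  [33,42): 9 bp
  [42,52): 10 bp
  [52,63): 11 bp
  [63,68): 5 bp
  [68,71): 3 bp
  [71,87): 16 bp
  [87,93): 6 bp
  [93,104): 11 bp
  [104,111): 7 bp
  [111,127): 16 bp
  [127,145): 18 bp
  [145,154): 9 bp
  [154,167): 13 bp
  [167,172): 5 bp

[3,5,5,5,6,7,7,8,9,9,10,11,11,13,13,16,16,18]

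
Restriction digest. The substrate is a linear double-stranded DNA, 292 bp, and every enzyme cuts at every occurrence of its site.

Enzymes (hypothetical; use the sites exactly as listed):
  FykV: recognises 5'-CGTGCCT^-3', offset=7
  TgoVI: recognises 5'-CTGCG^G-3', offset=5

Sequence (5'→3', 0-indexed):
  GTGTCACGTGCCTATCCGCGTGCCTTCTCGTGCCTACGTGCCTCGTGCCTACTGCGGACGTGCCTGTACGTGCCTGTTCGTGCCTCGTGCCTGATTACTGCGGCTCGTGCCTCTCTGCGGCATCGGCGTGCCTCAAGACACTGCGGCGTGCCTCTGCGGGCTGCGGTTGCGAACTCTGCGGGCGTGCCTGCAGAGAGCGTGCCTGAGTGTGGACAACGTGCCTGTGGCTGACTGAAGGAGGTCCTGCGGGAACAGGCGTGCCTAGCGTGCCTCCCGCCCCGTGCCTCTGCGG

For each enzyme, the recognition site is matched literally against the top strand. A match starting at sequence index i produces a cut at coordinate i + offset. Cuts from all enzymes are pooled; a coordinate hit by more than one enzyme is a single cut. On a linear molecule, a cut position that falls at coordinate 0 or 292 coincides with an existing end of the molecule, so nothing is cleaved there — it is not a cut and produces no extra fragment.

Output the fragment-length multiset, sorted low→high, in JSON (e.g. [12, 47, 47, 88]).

[1,5,5,6,7,7,7,7,8,8,9,9,9,10,10,10,10,10,12,12,13,14,14,15,15,15,19,25]

Site scan:
  FykV (CGTGCCT, off=7): starts [6, 18, 28, 36, 43, 58, 68, 78, 85, 105, 126, 146, 182, 197, 216, 256, 265, 279] → cuts [13, 25, 35, 43, 50, 65, 75, 85, 92, 112, 133, 153, 189, 204, 223, 263, 272, 286]
  TgoVI (CTGCGG, off=5): starts [51, 97, 114, 140, 153, 160, 175, 243, 286] → cuts [56, 102, 119, 145, 158, 165, 180, 248, 291]

Pooled cuts: [13, 25, 35, 43, 50, 56, 65, 75, 85, 92, 102, 112, 119, 133, 145, 153, 158, 165, 180, 189, 204, 223, 248, 263, 272, 286, 291]

Fragments:
  [0,13): 13 bp
  [13,25): 12 bp
  [25,35): 10 bp
  [35,43): 8 bp
  [43,50): 7 bp
  [50,56): 6 bp
  [56,65): 9 bp
  [65,75): 10 bp
  [75,85): 10 bp
  [85,92): 7 bp
  [92,102): 10 bp
  [102,112): 10 bp
  [112,119): 7 bp
  [119,133): 14 bp
  [133,145): 12 bp
  [145,153): 8 bp
  [153,158): 5 bp
  [158,165): 7 bp
  [165,180): 15 bp
  [180,189): 9 bp
  [189,204): 15 bp
  [204,223): 19 bp
  [223,248): 25 bp
  [248,263): 15 bp
  [263,272): 9 bp
  [272,286): 14 bp
  [286,291): 5 bp
  [291,292): 1 bp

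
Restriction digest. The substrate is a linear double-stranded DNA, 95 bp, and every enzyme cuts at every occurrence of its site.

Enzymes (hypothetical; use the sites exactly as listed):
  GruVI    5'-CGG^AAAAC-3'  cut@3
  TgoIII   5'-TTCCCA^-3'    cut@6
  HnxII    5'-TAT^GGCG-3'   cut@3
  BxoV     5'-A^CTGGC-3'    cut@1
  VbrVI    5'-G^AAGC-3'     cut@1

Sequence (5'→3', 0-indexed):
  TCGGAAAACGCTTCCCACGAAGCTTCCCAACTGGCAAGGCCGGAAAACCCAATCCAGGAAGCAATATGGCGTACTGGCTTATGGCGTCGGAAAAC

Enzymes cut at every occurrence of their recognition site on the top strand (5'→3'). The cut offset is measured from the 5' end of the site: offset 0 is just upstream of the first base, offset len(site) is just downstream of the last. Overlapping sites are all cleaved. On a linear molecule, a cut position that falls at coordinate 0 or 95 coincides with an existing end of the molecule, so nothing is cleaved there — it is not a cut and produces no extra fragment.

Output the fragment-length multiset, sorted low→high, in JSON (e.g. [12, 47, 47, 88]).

[1,2,4,5,6,8,9,9,10,13,13,15]

Site scan:
  GruVI (CGGAAAAC, off=3): starts [1, 40, 87] → cuts [4, 43, 90]
  TgoIII (TTCCCA, off=6): starts [11, 23] → cuts [17, 29]
  HnxII (TATGGCG, off=3): starts [64, 79] → cuts [67, 82]
  BxoV (ACTGGC, off=1): starts [29, 72] → cuts [30, 73]
  VbrVI (GAAGC, off=1): starts [18, 57] → cuts [19, 58]

Pooled cuts: [4, 17, 19, 29, 30, 43, 58, 67, 73, 82, 90]

Fragments:
  [0,4): 4 bp
  [4,17): 13 bp
  [17,19): 2 bp
  [19,29): 10 bp
  [29,30): 1 bp
  [30,43): 13 bp
  [43,58): 15 bp
  [58,67): 9 bp
  [67,73): 6 bp
  [73,82): 9 bp
  [82,90): 8 bp
  [90,95): 5 bp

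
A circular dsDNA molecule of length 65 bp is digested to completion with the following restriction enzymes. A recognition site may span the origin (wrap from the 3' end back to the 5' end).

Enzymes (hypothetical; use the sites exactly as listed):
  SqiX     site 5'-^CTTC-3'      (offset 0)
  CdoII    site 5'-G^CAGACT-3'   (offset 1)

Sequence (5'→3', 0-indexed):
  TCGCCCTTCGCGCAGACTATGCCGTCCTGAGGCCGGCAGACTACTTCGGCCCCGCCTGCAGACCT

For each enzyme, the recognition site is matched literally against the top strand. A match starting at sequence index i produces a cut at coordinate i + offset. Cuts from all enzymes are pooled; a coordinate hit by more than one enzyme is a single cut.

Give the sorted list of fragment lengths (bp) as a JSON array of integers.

Site scan:
  SqiX CTTC/0: at [5, 43, 63] ⇒ [5, 43, 63]
  CdoII GCAGACT/1: at [11, 35] ⇒ [12, 36]

All cut coordinates (distinct, sorted): [5, 12, 36, 43, 63]

Fragments:
  5→12: 7 bp
  12→36: 24 bp
  36→43: 7 bp
  43→63: 20 bp
  63→5 (wrap): 65-63+5 = 7 bp

[7,7,7,20,24]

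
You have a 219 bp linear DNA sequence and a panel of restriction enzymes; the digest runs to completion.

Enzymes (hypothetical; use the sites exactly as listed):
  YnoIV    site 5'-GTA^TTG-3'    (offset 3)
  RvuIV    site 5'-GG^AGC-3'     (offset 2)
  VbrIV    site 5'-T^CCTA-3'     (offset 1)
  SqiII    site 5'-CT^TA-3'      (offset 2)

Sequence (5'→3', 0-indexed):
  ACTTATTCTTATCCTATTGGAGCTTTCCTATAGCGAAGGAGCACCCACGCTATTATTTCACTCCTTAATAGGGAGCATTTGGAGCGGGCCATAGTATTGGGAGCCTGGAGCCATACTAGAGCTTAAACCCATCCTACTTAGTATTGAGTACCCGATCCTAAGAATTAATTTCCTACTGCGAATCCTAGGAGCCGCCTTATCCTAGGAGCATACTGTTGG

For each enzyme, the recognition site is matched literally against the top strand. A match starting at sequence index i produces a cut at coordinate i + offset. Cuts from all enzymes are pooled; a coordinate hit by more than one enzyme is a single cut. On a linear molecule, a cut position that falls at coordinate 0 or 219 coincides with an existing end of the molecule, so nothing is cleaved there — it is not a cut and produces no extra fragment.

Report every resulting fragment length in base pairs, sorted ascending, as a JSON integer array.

Scan for sites:
  YnoIV GTATTG/3: at [93, 140] ⇒ [96, 143]
  RvuIV GGAGC/2: at [18, 37, 71, 80, 99, 106, 187, 204] ⇒ [20, 39, 73, 82, 101, 108, 189, 206]
  VbrIV TCCTA/1: at [11, 25, 131, 155, 170, 182, 199] ⇒ [12, 26, 132, 156, 171, 183, 200]
  SqiII CTTA/2: at [1, 7, 63, 121, 136, 195] ⇒ [3, 9, 65, 123, 138, 197]

Pooled cuts: [3, 9, 12, 20, 26, 39, 65, 73, 82, 96, 101, 108, 123, 132, 138, 143, 156, 171, 183, 189, 197, 200, 206]

Fragments:
  [0,3): 3 bp
  [3,9): 6 bp
  [9,12): 3 bp
  [12,20): 8 bp
  [20,26): 6 bp
  [26,39): 13 bp
  [39,65): 26 bp
  [65,73): 8 bp
  [73,82): 9 bp
  [82,96): 14 bp
  [96,101): 5 bp
  [101,108): 7 bp
  [108,123): 15 bp
  [123,132): 9 bp
  [132,138): 6 bp
  [138,143): 5 bp
  [143,156): 13 bp
  [156,171): 15 bp
  [171,183): 12 bp
  [183,189): 6 bp
  [189,197): 8 bp
  [197,200): 3 bp
  [200,206): 6 bp
  [206,219): 13 bp

[3,3,3,5,5,6,6,6,6,6,7,8,8,8,9,9,12,13,13,13,14,15,15,26]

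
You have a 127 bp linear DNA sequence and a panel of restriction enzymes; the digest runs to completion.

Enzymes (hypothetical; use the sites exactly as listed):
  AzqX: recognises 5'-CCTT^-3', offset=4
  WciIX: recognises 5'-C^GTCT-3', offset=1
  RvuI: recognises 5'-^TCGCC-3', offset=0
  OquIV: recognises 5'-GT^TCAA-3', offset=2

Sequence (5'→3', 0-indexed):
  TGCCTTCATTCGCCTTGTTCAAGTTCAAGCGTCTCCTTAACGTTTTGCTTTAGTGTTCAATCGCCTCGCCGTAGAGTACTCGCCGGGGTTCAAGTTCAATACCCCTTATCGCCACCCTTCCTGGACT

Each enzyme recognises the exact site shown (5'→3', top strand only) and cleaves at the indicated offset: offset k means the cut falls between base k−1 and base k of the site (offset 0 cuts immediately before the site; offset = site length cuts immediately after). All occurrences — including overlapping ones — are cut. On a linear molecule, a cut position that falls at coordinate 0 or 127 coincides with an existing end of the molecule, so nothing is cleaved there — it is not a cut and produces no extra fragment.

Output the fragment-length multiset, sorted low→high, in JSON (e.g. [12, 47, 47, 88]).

[1,2,3,4,5,6,6,6,6,7,8,8,10,11,12,14,18]

Per-enzyme occurrences:
  AzqX (CCTT, off=4): starts [2, 12, 34, 103, 115] → cuts [6, 16, 38, 107, 119]
  WciIX (CGTCT, off=1): starts [29] → cuts [30]
  RvuI (TCGCC, off=0): starts [9, 60, 65, 79, 108] → cuts [9, 60, 65, 79, 108]
  OquIV (GTTCAA, off=2): starts [16, 22, 54, 87, 93] → cuts [18, 24, 56, 89, 95]

Pooled cuts: [6, 9, 16, 18, 24, 30, 38, 56, 60, 65, 79, 89, 95, 107, 108, 119]

Fragments:
  [0,6): 6 bp
  [6,9): 3 bp
  [9,16): 7 bp
  [16,18): 2 bp
  [18,24): 6 bp
  [24,30): 6 bp
  [30,38): 8 bp
  [38,56): 18 bp
  [56,60): 4 bp
  [60,65): 5 bp
  [65,79): 14 bp
  [79,89): 10 bp
  [89,95): 6 bp
  [95,107): 12 bp
  [107,108): 1 bp
  [108,119): 11 bp
  [119,127): 8 bp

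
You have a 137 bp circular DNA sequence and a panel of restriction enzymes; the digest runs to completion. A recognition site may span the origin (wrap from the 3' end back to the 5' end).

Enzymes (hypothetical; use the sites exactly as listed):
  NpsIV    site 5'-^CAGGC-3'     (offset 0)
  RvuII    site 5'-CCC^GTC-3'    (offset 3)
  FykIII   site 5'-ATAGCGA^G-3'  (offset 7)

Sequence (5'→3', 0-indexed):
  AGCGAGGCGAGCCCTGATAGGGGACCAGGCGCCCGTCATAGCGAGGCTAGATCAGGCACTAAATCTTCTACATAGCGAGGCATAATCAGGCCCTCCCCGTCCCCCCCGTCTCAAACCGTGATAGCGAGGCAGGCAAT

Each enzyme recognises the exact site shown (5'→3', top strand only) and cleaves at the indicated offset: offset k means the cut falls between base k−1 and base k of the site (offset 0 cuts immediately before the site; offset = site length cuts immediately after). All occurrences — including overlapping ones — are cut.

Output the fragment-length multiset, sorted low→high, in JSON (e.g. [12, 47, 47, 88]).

[2,8,8,9,9,10,12,13,20,20,26]

Site scan:
  NpsIV CAGGC/0: at [25, 52, 86, 129] ⇒ [25, 52, 86, 129]
  RvuII CCCGTC/3: at [31, 95, 104] ⇒ [34, 98, 107]
  FykIII ATAGCGAG/7: at [37, 71, 120, 135] ⇒ [5, 44, 78, 127]

All cut coordinates (distinct, sorted): [5, 25, 34, 44, 52, 78, 86, 98, 107, 127, 129]

Fragments:
  5→25: 20 bp
  25→34: 9 bp
  34→44: 10 bp
  44→52: 8 bp
  52→78: 26 bp
  78→86: 8 bp
  86→98: 12 bp
  98→107: 9 bp
  107→127: 20 bp
  127→129: 2 bp
  129→5 (wrap): 137-129+5 = 13 bp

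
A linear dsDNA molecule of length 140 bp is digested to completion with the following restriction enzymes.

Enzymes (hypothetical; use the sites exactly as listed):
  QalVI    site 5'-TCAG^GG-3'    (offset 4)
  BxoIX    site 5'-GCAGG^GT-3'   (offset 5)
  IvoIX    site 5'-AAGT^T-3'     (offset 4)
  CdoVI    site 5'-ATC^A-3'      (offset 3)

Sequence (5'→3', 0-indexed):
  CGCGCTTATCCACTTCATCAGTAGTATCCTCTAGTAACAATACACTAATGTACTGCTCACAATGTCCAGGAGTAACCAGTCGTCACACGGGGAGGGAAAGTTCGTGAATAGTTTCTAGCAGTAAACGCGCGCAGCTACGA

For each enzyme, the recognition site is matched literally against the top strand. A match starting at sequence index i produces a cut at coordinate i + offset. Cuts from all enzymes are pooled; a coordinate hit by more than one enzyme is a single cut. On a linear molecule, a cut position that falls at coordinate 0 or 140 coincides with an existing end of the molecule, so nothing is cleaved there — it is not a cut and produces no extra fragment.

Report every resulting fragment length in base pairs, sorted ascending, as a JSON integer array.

Per-enzyme occurrences:
  QalVI (TCAGGG, off=4): no sites
  BxoIX (GCAGGGT, off=5): no sites
  IvoIX (AAGTT, off=4): starts [97] → cuts [101]
  CdoVI (ATCA, off=3): starts [16] → cuts [19]

Pooled cuts: [19, 101]

Fragments:
  [0,19): 19 bp
  [19,101): 82 bp
  [101,140): 39 bp

[19,39,82]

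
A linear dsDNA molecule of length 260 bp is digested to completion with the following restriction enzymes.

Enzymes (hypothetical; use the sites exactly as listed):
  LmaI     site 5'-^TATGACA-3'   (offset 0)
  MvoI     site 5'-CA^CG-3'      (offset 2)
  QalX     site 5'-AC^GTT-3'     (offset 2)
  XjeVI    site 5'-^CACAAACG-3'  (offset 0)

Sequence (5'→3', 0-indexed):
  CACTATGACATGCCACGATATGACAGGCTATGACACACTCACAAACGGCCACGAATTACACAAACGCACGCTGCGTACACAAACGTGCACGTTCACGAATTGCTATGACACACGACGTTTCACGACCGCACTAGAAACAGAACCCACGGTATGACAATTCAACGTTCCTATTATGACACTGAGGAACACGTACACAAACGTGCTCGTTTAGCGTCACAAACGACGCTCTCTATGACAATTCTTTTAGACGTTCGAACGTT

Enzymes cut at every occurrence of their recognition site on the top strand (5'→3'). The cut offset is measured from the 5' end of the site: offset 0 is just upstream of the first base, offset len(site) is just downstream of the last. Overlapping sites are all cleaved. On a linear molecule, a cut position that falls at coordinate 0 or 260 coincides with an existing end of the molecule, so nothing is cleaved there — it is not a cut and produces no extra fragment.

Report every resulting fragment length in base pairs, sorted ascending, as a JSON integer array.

Site scan:
  LmaI (TATGACA, off=0): starts [3, 18, 28, 103, 149, 171, 230] → cuts [3, 18, 28, 103, 149, 171, 230]
  MvoI (CACG, off=2): starts [13, 49, 66, 87, 93, 110, 120, 144, 186] → cuts [15, 51, 68, 89, 95, 112, 122, 146, 188]
  QalX (ACGTT, off=2): starts [88, 114, 161, 247, 255] → cuts [90, 116, 163, 249, 257]
  XjeVI (CACAAACG, off=0): starts [39, 58, 77, 192, 214] → cuts [39, 58, 77, 192, 214]

Pooled cuts: [3, 15, 18, 28, 39, 51, 58, 68, 77, 89, 90, 95, 103, 112, 116, 122, 146, 149, 163, 171, 188, 192, 214, 230, 249, 257]

Fragment lengths:
  [0,3): 3 bp
  [3,15): 12 bp
  [15,18): 3 bp
  [18,28): 10 bp
  [28,39): 11 bp
  [39,51): 12 bp
  [51,58): 7 bp
  [58,68): 10 bp
  [68,77): 9 bp
  [77,89): 12 bp
  [89,90): 1 bp
  [90,95): 5 bp
  [95,103): 8 bp
  [103,112): 9 bp
  [112,116): 4 bp
  [116,122): 6 bp
  [122,146): 24 bp
  [146,149): 3 bp
  [149,163): 14 bp
  [163,171): 8 bp
  [171,188): 17 bp
  [188,192): 4 bp
  [192,214): 22 bp
  [214,230): 16 bp
  [230,249): 19 bp
  [249,257): 8 bp
  [257,260): 3 bp

[1,3,3,3,3,4,4,5,6,7,8,8,8,9,9,10,10,11,12,12,12,14,16,17,19,22,24]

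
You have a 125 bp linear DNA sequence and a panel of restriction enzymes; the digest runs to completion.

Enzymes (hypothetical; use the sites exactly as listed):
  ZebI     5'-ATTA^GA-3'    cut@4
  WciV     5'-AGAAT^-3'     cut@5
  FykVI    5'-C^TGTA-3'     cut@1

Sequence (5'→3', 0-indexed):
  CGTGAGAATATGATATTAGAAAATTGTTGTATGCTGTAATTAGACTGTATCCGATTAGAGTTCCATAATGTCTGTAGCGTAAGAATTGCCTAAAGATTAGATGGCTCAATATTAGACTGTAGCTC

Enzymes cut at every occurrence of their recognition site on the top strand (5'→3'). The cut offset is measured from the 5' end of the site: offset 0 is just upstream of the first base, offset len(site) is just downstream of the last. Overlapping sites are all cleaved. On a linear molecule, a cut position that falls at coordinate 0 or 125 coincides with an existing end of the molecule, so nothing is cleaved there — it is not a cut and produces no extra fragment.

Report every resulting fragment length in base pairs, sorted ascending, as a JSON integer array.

Scan for sites:
  ZebI ATTAGA/4: at [14, 38, 53, 95, 110] ⇒ [18, 42, 57, 99, 114]
  WciV AGAAT/5: at [4, 81] ⇒ [9, 86]
  FykVI CTGTA/1: at [33, 44, 71, 116] ⇒ [34, 45, 72, 117]

All cut coordinates (distinct, sorted): [9, 18, 34, 42, 45, 57, 72, 86, 99, 114, 117]

Fragments:
  [0,9): 9 bp
  [9,18): 9 bp
  [18,34): 16 bp
  [34,42): 8 bp
  [42,45): 3 bp
  [45,57): 12 bp
  [57,72): 15 bp
  [72,86): 14 bp
  [86,99): 13 bp
  [99,114): 15 bp
  [114,117): 3 bp
  [117,125): 8 bp

[3,3,8,8,9,9,12,13,14,15,15,16]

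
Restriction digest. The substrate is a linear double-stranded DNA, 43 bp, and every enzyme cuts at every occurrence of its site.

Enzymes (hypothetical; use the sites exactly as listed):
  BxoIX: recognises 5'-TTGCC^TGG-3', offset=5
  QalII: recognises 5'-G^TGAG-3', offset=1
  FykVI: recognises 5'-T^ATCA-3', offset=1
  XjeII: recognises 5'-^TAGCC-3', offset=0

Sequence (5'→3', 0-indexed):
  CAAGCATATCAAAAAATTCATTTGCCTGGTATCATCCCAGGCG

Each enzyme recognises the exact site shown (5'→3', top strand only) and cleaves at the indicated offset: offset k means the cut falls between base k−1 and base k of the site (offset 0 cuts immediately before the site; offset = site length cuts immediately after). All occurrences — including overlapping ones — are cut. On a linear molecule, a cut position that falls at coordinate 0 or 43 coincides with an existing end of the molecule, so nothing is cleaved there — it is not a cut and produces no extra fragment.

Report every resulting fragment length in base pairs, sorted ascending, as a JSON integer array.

Scan for sites:
  BxoIX TTGCCTGG/5: at [21] ⇒ [26]
  QalII (GTGAG, off=1): no sites
  FykVI TATCA/1: at [6, 29] ⇒ [7, 30]
  XjeII (TAGCC, off=0): no sites

All cut coordinates (distinct, sorted): [7, 26, 30]

Fragment lengths:
  [0,7): 7 bp
  [7,26): 19 bp
  [26,30): 4 bp
  [30,43): 13 bp

[4,7,13,19]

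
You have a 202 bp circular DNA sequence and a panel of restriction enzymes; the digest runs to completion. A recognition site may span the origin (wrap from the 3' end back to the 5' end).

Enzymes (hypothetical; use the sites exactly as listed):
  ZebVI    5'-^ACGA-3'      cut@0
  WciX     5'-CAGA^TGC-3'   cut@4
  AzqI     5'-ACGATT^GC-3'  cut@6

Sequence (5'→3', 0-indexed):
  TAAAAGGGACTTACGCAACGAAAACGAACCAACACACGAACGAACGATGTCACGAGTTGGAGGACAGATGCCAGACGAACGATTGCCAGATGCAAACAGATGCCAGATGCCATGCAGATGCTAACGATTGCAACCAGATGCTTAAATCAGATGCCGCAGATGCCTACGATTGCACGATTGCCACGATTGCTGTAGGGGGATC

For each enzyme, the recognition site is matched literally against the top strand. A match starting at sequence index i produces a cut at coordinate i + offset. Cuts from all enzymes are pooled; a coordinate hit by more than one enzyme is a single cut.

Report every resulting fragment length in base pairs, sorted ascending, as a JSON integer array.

Per-enzyme occurrences:
  ZebVI ACGA/0: at [17, 23, 35, 39, 43, 51, 74, 78, 123, 165, 173, 182] ⇒ [17, 23, 35, 39, 43, 51, 74, 78, 123, 165, 173, 182]
  WciX CAGATGC/4: at [64, 86, 96, 103, 114, 134, 147, 156] ⇒ [68, 90, 100, 107, 118, 138, 151, 160]
  AzqI ACGATTGC/6: at [78, 123, 165, 173, 182] ⇒ [84, 129, 171, 179, 188]

Pooled cuts: [17, 23, 35, 39, 43, 51, 68, 74, 78, 84, 90, 100, 107, 118, 123, 129, 138, 151, 160, 165, 171, 173, 179, 182, 188]

Fragment lengths:
  17→23: 6 bp
  23→35: 12 bp
  35→39: 4 bp
  39→43: 4 bp
  43→51: 8 bp
  51→68: 17 bp
  68→74: 6 bp
  74→78: 4 bp
  78→84: 6 bp
  84→90: 6 bp
  90→100: 10 bp
  100→107: 7 bp
  107→118: 11 bp
  118→123: 5 bp
  123→129: 6 bp
  129→138: 9 bp
  138→151: 13 bp
  151→160: 9 bp
  160→165: 5 bp
  165→171: 6 bp
  171→173: 2 bp
  173→179: 6 bp
  179→182: 3 bp
  182→188: 6 bp
  188→17 (wrap): 202-188+17 = 31 bp

[2,3,4,4,4,5,5,6,6,6,6,6,6,6,6,7,8,9,9,10,11,12,13,17,31]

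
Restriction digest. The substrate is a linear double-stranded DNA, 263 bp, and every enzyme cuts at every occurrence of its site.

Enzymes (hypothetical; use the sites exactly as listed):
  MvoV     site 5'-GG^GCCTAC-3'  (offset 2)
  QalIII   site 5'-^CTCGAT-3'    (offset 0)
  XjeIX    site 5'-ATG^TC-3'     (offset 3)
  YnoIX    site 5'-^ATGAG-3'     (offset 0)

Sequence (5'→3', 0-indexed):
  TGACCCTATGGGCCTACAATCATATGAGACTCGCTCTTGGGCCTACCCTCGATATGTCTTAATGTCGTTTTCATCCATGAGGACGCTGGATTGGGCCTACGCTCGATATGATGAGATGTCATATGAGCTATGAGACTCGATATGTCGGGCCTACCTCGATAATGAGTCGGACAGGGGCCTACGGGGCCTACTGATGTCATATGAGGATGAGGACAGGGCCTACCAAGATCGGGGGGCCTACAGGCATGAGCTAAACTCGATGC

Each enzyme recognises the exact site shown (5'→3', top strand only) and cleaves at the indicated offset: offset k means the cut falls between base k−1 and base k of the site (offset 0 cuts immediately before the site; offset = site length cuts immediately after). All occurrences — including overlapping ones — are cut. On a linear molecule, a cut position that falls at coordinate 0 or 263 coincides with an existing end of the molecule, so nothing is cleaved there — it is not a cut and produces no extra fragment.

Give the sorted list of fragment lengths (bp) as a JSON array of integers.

[4,4,4,6,6,6,7,7,7,7,8,8,8,9,9,9,9,10,10,11,11,11,12,12,15,17,18,18]

Site scan:
  MvoV (GGGCCTAC, off=2): starts [9, 38, 92, 146, 174, 183, 215, 233] → cuts [11, 40, 94, 148, 176, 185, 217, 235]
  QalIII (CTCGAT, off=0): starts [47, 101, 135, 154, 255] → cuts [47, 101, 135, 154, 255]
  XjeIX (ATGTC, off=3): starts [53, 61, 115, 141, 193] → cuts [56, 64, 118, 144, 196]
  YnoIX (ATGAG, off=0): starts [23, 76, 110, 122, 129, 161, 200, 206, 245] → cuts [23, 76, 110, 122, 129, 161, 200, 206, 245]

Pooled cuts: [11, 23, 40, 47, 56, 64, 76, 94, 101, 110, 118, 122, 129, 135, 144, 148, 154, 161, 176, 185, 196, 200, 206, 217, 235, 245, 255]

Fragments:
  [0,11): 11 bp
  [11,23): 12 bp
  [23,40): 17 bp
  [40,47): 7 bp
  [47,56): 9 bp
  [56,64): 8 bp
  [64,76): 12 bp
  [76,94): 18 bp
  [94,101): 7 bp
  [101,110): 9 bp
  [110,118): 8 bp
  [118,122): 4 bp
  [122,129): 7 bp
  [129,135): 6 bp
  [135,144): 9 bp
  [144,148): 4 bp
  [148,154): 6 bp
  [154,161): 7 bp
  [161,176): 15 bp
  [176,185): 9 bp
  [185,196): 11 bp
  [196,200): 4 bp
  [200,206): 6 bp
  [206,217): 11 bp
  [217,235): 18 bp
  [235,245): 10 bp
  [245,255): 10 bp
  [255,263): 8 bp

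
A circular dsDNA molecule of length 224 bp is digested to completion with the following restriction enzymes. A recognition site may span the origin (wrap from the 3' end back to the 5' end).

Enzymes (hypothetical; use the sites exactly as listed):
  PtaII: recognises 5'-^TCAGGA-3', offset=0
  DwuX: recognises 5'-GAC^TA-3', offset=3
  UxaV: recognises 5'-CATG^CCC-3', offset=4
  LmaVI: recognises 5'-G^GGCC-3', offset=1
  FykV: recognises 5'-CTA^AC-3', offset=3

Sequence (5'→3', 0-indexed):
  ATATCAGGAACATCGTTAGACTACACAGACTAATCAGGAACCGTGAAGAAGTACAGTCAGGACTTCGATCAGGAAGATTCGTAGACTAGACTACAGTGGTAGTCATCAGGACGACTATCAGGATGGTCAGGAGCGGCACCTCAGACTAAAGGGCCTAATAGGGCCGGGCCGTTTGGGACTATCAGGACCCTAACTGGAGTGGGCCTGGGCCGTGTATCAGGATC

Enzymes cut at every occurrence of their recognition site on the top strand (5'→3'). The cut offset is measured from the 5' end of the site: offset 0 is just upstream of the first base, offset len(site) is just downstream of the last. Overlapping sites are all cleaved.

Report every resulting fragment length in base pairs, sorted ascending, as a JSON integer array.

[2,2,3,5,5,5,6,9,9,9,9,10,10,11,11,12,13,14,18,18,20,23]

Scan for sites:
  PtaII TCAGGA/0: at [3, 33, 56, 68, 105, 117, 126, 181, 216] ⇒ [3, 33, 56, 68, 105, 117, 126, 181, 216]
  DwuX GACTA/3: at [18, 27, 83, 88, 112, 143, 176] ⇒ [21, 30, 86, 91, 115, 146, 179]
  UxaV (CATGCCC, off=4): no sites
  LmaVI GGGCC/1: at [150, 160, 165, 200, 206] ⇒ [151, 161, 166, 201, 207]
  FykV CTAAC/3: at [189] ⇒ [192]

All cut coordinates (distinct, sorted): [3, 21, 30, 33, 56, 68, 86, 91, 105, 115, 117, 126, 146, 151, 161, 166, 179, 181, 192, 201, 207, 216]

Fragments:
  3→21: 18 bp
  21→30: 9 bp
  30→33: 3 bp
  33→56: 23 bp
  56→68: 12 bp
  68→86: 18 bp
  86→91: 5 bp
  91→105: 14 bp
  105→115: 10 bp
  115→117: 2 bp
  117→126: 9 bp
  126→146: 20 bp
  146→151: 5 bp
  151→161: 10 bp
  161→166: 5 bp
  166→179: 13 bp
  179→181: 2 bp
  181→192: 11 bp
  192→201: 9 bp
  201→207: 6 bp
  207→216: 9 bp
  216→3 (wrap): 224-216+3 = 11 bp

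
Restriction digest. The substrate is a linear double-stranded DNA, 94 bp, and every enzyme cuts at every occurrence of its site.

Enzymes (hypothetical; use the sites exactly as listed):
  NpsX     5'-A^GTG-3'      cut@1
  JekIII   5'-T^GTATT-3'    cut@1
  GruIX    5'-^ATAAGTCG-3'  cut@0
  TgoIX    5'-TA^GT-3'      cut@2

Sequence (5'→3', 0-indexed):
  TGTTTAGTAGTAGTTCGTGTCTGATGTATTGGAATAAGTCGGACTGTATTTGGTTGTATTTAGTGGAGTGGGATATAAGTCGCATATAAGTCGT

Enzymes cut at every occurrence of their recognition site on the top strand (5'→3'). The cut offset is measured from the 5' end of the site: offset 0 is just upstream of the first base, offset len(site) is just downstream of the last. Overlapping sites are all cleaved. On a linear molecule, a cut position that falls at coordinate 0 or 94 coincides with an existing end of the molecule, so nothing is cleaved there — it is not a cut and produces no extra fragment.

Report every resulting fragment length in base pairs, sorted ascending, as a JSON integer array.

Site scan:
  NpsX AGTG/1: at [61, 66] ⇒ [62, 67]
  JekIII TGTATT/1: at [24, 44, 54] ⇒ [25, 45, 55]
  GruIX ATAAGTCG/0: at [33, 74, 85] ⇒ [33, 74, 85]
  TgoIX TAGT/2: at [4, 7, 10, 60] ⇒ [6, 9, 12, 62]

All cut coordinates (distinct, sorted): [6, 9, 12, 25, 33, 45, 55, 62, 67, 74, 85]

Fragment lengths:
  [0,6): 6 bp
  [6,9): 3 bp
  [9,12): 3 bp
  [12,25): 13 bp
  [25,33): 8 bp
  [33,45): 12 bp
  [45,55): 10 bp
  [55,62): 7 bp
  [62,67): 5 bp
  [67,74): 7 bp
  [74,85): 11 bp
  [85,94): 9 bp

[3,3,5,6,7,7,8,9,10,11,12,13]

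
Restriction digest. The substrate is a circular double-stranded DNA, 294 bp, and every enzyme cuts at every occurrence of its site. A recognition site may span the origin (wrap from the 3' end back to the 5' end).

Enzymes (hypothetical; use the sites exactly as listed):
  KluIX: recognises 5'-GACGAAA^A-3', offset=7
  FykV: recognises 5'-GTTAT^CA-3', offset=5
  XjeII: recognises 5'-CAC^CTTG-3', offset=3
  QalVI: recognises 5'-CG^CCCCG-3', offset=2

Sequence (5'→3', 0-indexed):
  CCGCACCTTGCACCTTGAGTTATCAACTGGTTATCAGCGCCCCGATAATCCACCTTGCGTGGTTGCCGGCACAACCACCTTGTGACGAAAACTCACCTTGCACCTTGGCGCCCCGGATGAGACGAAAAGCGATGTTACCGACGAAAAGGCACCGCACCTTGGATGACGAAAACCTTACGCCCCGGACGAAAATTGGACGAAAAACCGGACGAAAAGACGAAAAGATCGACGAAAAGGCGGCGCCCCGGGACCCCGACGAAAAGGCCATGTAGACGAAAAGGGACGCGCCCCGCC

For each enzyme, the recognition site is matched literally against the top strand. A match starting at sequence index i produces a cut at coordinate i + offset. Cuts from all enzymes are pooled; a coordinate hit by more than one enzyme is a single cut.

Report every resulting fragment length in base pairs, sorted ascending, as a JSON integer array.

[5,5,6,7,7,7,8,8,8,8,9,10,11,11,11,12,12,12,12,14,14,17,17,19,19,25]

Per-enzyme occurrences:
  KluIX (GACGAAAA, off=7): starts [83, 120, 139, 164, 184, 195, 207, 215, 227, 254, 271] → cuts [90, 127, 146, 171, 191, 202, 214, 222, 234, 261, 278]
  FykV (GTTATCA, off=5): starts [18, 29] → cuts [23, 34]
  XjeII (CACCTTG, off=3): starts [3, 10, 50, 75, 93, 100, 154] → cuts [6, 13, 53, 78, 96, 103, 157]
  QalVI (CGCCCCG, off=2): starts [37, 108, 177, 240, 285, 290] → cuts [39, 110, 179, 242, 287, 292]

Pooled cuts: [6, 13, 23, 34, 39, 53, 78, 90, 96, 103, 110, 127, 146, 157, 171, 179, 191, 202, 214, 222, 234, 242, 261, 278, 287, 292]

Fragment lengths:
  6→13: 7 bp
  13→23: 10 bp
  23→34: 11 bp
  34→39: 5 bp
  39→53: 14 bp
  53→78: 25 bp
  78→90: 12 bp
  90→96: 6 bp
  96→103: 7 bp
  103→110: 7 bp
  110→127: 17 bp
  127→146: 19 bp
  146→157: 11 bp
  157→171: 14 bp
  171→179: 8 bp
  179→191: 12 bp
  191→202: 11 bp
  202→214: 12 bp
  214→222: 8 bp
  222→234: 12 bp
  234→242: 8 bp
  242→261: 19 bp
  261→278: 17 bp
  278→287: 9 bp
  287→292: 5 bp
  292→6 (wrap): 294-292+6 = 8 bp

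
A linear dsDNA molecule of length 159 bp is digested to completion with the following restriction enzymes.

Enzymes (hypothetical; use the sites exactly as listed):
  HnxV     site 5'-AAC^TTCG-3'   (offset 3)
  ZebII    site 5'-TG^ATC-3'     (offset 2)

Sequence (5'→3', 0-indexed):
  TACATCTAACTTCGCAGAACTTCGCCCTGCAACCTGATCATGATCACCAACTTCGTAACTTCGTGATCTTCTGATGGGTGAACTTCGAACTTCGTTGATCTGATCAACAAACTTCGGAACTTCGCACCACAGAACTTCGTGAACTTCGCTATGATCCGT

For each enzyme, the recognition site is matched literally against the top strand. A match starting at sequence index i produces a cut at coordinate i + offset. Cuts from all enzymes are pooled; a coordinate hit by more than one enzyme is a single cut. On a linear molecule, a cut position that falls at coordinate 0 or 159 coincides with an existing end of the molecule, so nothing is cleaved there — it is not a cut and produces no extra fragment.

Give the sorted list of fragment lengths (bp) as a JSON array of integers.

Per-enzyme occurrences:
  HnxV AACTTCG/3: at [7, 17, 48, 56, 80, 87, 109, 117, 132, 141] ⇒ [10, 20, 51, 59, 83, 90, 112, 120, 135, 144]
  ZebII TGATC/2: at [34, 40, 63, 95, 100, 151] ⇒ [36, 42, 65, 97, 102, 153]

Pooled cuts: [10, 20, 36, 42, 51, 59, 65, 83, 90, 97, 102, 112, 120, 135, 144, 153]

Fragment lengths:
  [0,10): 10 bp
  [10,20): 10 bp
  [20,36): 16 bp
  [36,42): 6 bp
  [42,51): 9 bp
  [51,59): 8 bp
  [59,65): 6 bp
  [65,83): 18 bp
  [83,90): 7 bp
  [90,97): 7 bp
  [97,102): 5 bp
  [102,112): 10 bp
  [112,120): 8 bp
  [120,135): 15 bp
  [135,144): 9 bp
  [144,153): 9 bp
  [153,159): 6 bp

[5,6,6,6,7,7,8,8,9,9,9,10,10,10,15,16,18]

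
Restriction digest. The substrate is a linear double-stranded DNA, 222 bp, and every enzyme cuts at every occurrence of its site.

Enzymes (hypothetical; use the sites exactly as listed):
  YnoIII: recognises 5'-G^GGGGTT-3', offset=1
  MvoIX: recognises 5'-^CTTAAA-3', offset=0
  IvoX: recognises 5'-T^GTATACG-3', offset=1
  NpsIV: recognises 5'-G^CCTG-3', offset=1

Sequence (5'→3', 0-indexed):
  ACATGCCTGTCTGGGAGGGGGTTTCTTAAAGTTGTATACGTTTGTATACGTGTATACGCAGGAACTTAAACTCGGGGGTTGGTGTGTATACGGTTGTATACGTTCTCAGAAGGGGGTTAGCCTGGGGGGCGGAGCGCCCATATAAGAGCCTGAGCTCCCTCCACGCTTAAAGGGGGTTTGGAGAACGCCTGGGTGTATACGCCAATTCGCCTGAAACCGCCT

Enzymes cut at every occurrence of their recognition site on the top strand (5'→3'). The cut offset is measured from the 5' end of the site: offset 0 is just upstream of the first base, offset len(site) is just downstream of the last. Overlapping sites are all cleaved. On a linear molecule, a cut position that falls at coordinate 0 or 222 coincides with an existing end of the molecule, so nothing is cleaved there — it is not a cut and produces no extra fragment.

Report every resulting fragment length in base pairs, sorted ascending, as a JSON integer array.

[5,7,7,7,8,8,9,10,10,10,11,12,13,13,15,15,17,17,28]

Site scan:
  YnoIII (GGGGGTT, off=1): starts [16, 73, 111, 171] → cuts [17, 74, 112, 172]
  MvoIX (CTTAAA, off=0): starts [24, 64, 165] → cuts [24, 64, 165]
  IvoX (TGTATACG, off=1): starts [32, 42, 50, 84, 94, 193] → cuts [33, 43, 51, 85, 95, 194]
  NpsIV (GCCTG, off=1): starts [4, 119, 147, 186, 208] → cuts [5, 120, 148, 187, 209]

Pooled cuts: [5, 17, 24, 33, 43, 51, 64, 74, 85, 95, 112, 120, 148, 165, 172, 187, 194, 209]

Fragment lengths:
  [0,5): 5 bp
  [5,17): 12 bp
  [17,24): 7 bp
  [24,33): 9 bp
  [33,43): 10 bp
  [43,51): 8 bp
  [51,64): 13 bp
  [64,74): 10 bp
  [74,85): 11 bp
  [85,95): 10 bp
  [95,112): 17 bp
  [112,120): 8 bp
  [120,148): 28 bp
  [148,165): 17 bp
  [165,172): 7 bp
  [172,187): 15 bp
  [187,194): 7 bp
  [194,209): 15 bp
  [209,222): 13 bp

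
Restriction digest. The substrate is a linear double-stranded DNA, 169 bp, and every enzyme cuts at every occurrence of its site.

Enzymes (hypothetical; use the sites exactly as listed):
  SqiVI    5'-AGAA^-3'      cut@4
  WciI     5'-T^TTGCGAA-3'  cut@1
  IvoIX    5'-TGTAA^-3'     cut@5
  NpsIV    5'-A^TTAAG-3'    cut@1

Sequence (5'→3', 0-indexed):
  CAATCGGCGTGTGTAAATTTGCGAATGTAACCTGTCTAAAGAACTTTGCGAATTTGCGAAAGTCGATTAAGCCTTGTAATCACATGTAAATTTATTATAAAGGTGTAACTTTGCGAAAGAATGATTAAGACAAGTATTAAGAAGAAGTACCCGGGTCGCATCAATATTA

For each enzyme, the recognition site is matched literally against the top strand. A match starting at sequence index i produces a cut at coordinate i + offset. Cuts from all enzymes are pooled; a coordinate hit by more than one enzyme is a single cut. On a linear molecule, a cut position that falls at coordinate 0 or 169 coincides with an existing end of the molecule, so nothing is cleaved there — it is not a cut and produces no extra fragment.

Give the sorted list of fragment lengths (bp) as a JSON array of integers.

[2,2,2,3,3,7,8,10,11,12,12,13,13,13,16,19,23]

Site scan:
  SqiVI AGAA/4: at [39, 117, 139, 142] ⇒ [43, 121, 143, 146]
  WciI TTTGCGAA/1: at [17, 44, 52, 109] ⇒ [18, 45, 53, 110]
  IvoIX TGTAA/5: at [11, 25, 74, 84, 103] ⇒ [16, 30, 79, 89, 108]
  NpsIV ATTAAG/1: at [65, 123, 135] ⇒ [66, 124, 136]

Pooled cuts: [16, 18, 30, 43, 45, 53, 66, 79, 89, 108, 110, 121, 124, 136, 143, 146]

Fragments:
  [0,16): 16 bp
  [16,18): 2 bp
  [18,30): 12 bp
  [30,43): 13 bp
  [43,45): 2 bp
  [45,53): 8 bp
  [53,66): 13 bp
  [66,79): 13 bp
  [79,89): 10 bp
  [89,108): 19 bp
  [108,110): 2 bp
  [110,121): 11 bp
  [121,124): 3 bp
  [124,136): 12 bp
  [136,143): 7 bp
  [143,146): 3 bp
  [146,169): 23 bp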